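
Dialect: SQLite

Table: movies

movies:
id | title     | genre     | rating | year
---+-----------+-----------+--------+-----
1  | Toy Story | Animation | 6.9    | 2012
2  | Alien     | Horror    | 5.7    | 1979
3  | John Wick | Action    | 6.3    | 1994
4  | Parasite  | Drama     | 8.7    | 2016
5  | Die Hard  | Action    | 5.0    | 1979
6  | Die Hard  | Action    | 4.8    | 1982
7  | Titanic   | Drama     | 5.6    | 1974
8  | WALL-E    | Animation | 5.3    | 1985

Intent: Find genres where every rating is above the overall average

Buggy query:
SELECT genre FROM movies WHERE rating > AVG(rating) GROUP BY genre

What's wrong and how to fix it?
Bug: WHERE evaluates per row before aggregation, so AVG() is unavailable

Fix: Use a subquery for AVG and a HAVING MIN(...) filter so the condition holds for every row in the group

Corrected query:
SELECT genre FROM movies GROUP BY genre HAVING MIN(rating) > (SELECT AVG(rating) FROM movies)

Result:
(no rows)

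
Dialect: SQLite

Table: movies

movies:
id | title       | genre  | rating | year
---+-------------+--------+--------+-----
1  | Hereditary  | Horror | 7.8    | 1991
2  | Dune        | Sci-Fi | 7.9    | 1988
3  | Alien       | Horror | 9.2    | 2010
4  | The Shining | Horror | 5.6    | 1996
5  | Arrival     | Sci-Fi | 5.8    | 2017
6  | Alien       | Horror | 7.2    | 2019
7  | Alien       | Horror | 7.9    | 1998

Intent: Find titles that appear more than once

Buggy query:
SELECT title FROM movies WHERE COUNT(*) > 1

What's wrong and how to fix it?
Bug: COUNT(*) is an aggregate and cannot be used in WHERE

Fix: GROUP BY title, then filter groups with HAVING COUNT(*) > 1

Corrected query:
SELECT title FROM movies GROUP BY title HAVING COUNT(*) > 1

Result:
title
-----
Alien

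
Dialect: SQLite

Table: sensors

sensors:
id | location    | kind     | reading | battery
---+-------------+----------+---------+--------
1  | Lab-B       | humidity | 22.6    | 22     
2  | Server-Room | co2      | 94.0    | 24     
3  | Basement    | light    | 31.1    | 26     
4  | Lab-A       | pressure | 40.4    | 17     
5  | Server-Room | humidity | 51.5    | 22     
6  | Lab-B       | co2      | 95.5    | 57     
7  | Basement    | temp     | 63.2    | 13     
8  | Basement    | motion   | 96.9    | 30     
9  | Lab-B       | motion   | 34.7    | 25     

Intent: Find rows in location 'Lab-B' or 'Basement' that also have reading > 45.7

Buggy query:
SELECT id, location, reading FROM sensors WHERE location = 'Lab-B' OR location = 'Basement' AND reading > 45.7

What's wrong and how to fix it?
Bug: Without parentheses, AND is evaluated before OR, so the reading filter only applies to the 'Basement' branch

Fix: Add parentheses around the OR so the AND applies to both alternatives

Corrected query:
SELECT id, location, reading FROM sensors WHERE (location = 'Lab-B' OR location = 'Basement') AND reading > 45.7

Result:
id | location | reading
---+----------+--------
6  | Lab-B    | 95.5   
7  | Basement | 63.2   
8  | Basement | 96.9   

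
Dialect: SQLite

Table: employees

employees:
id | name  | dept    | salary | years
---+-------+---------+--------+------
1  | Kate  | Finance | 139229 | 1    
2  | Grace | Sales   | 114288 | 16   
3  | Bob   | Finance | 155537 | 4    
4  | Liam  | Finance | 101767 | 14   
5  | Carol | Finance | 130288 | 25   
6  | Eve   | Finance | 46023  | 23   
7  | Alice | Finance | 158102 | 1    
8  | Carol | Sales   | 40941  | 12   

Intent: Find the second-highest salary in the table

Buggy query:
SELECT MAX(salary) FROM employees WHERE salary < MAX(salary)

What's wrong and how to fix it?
Bug: The inner MAX is an aggregate inside WHERE, which is not allowed

Fix: Put the inner MAX in a scalar subquery

Corrected query:
SELECT MAX(salary) FROM employees WHERE salary < (SELECT MAX(salary) FROM employees)

Result:
MAX(salary)
-----------
155537     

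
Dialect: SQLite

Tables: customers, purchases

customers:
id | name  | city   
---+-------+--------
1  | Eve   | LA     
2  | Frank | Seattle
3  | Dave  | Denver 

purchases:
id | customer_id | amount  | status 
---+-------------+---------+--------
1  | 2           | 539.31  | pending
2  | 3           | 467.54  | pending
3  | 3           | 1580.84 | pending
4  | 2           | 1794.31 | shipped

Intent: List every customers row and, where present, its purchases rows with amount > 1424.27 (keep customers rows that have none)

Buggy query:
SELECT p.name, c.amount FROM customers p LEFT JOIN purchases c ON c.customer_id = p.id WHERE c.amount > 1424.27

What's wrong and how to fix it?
Bug: A WHERE condition on the right-hand table after LEFT JOIN drops unmatched parents

Fix: Move the right-table condition into the ON clause so unmatched parents are kept

Corrected query:
SELECT p.name, c.amount FROM customers p LEFT JOIN purchases c ON c.customer_id = p.id AND c.amount > 1424.27

Result:
name  | amount 
------+--------
Eve   | NULL   
Frank | 1794.31
Dave  | 1580.84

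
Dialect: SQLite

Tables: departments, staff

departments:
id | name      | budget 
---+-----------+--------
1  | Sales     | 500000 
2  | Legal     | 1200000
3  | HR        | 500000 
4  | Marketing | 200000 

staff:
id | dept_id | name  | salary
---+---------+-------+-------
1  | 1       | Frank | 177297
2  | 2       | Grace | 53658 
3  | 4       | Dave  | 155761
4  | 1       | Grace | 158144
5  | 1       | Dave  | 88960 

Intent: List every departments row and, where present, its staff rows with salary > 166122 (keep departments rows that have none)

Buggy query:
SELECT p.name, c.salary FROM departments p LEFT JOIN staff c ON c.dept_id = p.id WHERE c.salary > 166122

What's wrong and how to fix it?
Bug: Filtering c.salary in WHERE discards the NULL rows produced by LEFT JOIN, turning it into an inner join

Fix: Put 'c.salary > 166122' in the JOIN's ON clause instead of WHERE

Corrected query:
SELECT p.name, c.salary FROM departments p LEFT JOIN staff c ON c.dept_id = p.id AND c.salary > 166122

Result:
name      | salary
----------+-------
Sales     | 177297
Legal     | NULL  
HR        | NULL  
Marketing | NULL  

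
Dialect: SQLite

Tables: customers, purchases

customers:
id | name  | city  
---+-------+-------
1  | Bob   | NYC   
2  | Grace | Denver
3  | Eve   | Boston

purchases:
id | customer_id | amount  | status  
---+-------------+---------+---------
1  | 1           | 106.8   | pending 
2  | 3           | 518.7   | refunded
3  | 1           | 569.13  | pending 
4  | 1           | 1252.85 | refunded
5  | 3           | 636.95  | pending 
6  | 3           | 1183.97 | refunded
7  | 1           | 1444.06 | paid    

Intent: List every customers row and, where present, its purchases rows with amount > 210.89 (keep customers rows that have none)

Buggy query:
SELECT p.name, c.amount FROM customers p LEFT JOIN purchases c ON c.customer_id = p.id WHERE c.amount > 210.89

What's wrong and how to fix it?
Bug: A WHERE condition on the right-hand table after LEFT JOIN drops unmatched parents

Fix: Put 'c.amount > 210.89' in the JOIN's ON clause instead of WHERE

Corrected query:
SELECT p.name, c.amount FROM customers p LEFT JOIN purchases c ON c.customer_id = p.id AND c.amount > 210.89

Result:
name  | amount 
------+--------
Bob   | 569.13 
Bob   | 1252.85
Bob   | 1444.06
Grace | NULL   
Eve   | 518.7  
Eve   | 636.95 
Eve   | 1183.97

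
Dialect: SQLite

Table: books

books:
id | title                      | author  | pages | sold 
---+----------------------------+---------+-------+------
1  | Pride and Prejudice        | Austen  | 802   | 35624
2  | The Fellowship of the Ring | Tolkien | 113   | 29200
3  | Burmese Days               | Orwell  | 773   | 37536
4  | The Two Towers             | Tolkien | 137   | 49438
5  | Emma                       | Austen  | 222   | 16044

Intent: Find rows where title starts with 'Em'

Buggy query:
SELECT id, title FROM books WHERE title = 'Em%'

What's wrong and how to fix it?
Bug: '=' compares the literal string including the % character; pattern matching needs LIKE

Fix: Use LIKE for wildcard pattern matching

Corrected query:
SELECT id, title FROM books WHERE title LIKE 'Em%'

Result:
id | title
---+------
5  | Emma 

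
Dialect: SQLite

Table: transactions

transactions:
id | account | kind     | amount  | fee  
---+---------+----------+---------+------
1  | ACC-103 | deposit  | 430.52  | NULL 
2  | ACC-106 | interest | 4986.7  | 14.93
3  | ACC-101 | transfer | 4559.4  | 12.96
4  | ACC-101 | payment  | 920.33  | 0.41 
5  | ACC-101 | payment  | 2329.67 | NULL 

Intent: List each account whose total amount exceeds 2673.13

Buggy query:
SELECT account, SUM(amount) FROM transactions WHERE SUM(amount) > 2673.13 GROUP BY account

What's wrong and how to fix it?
Bug: Aggregate functions cannot appear in a WHERE clause

Fix: Move the aggregate condition to a HAVING clause

Corrected query:
SELECT account, SUM(amount) FROM transactions GROUP BY account HAVING SUM(amount) > 2673.13

Result:
account | SUM(amount)
--------+------------
ACC-101 | 7809.4     
ACC-106 | 4986.7     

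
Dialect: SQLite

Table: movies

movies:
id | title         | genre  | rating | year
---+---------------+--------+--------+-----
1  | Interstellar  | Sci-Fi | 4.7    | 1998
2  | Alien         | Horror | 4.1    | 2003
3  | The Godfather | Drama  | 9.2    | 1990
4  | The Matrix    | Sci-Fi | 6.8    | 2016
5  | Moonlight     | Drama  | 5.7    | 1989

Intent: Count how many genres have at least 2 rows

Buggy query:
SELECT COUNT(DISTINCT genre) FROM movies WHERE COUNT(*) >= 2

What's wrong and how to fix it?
Bug: COUNT(*) cannot appear in WHERE; the per-group count doesn't exist yet

Fix: Group first with HAVING COUNT(*) >= 2, then COUNT the resulting groups

Corrected query:
SELECT COUNT(*) FROM (SELECT genre FROM movies GROUP BY genre HAVING COUNT(*) >= 2)

Result:
COUNT(*)
--------
2       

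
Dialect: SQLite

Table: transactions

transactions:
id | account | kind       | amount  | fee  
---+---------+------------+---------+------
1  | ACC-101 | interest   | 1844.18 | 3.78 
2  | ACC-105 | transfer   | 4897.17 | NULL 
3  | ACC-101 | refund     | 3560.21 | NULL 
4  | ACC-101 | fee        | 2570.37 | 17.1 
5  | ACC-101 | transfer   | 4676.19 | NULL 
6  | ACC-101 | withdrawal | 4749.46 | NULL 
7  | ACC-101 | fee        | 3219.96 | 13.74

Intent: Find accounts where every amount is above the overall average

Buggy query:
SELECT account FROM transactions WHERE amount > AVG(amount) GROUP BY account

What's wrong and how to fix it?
Bug: AVG() is an aggregate; it can't sit directly in WHERE

Fix: Compute the overall average in a scalar subquery and compare each group's MIN against it in HAVING

Corrected query:
SELECT account FROM transactions GROUP BY account HAVING MIN(amount) > (SELECT AVG(amount) FROM transactions)

Result:
account
-------
ACC-105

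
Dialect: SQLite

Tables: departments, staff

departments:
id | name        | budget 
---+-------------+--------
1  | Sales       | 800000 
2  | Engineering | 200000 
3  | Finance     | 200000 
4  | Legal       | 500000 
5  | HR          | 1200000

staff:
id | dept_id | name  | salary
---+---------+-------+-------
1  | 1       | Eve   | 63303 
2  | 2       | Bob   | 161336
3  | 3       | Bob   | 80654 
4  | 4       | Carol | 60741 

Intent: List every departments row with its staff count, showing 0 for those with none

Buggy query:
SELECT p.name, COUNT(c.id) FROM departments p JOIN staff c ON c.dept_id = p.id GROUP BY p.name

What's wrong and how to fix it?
Bug: INNER JOIN drops departments rows that have no matching staff rows

Fix: Switch to LEFT JOIN to retain unmatched parent rows

Corrected query:
SELECT p.name, COUNT(c.id) FROM departments p LEFT JOIN staff c ON c.dept_id = p.id GROUP BY p.name

Result:
name        | COUNT(c.id)
------------+------------
Engineering | 1          
Finance     | 1          
HR          | 0          
Legal       | 1          
Sales       | 1          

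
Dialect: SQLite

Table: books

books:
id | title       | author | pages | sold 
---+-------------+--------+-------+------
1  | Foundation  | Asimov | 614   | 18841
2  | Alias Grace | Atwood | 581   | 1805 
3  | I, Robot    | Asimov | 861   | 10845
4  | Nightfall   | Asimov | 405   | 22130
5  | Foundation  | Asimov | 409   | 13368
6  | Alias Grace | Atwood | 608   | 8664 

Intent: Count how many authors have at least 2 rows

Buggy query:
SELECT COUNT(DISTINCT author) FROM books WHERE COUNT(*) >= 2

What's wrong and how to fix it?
Bug: COUNT(*) cannot appear in WHERE; the per-group count doesn't exist yet

Fix: Group first with HAVING COUNT(*) >= 2, then COUNT the resulting groups

Corrected query:
SELECT COUNT(*) FROM (SELECT author FROM books GROUP BY author HAVING COUNT(*) >= 2)

Result:
COUNT(*)
--------
2       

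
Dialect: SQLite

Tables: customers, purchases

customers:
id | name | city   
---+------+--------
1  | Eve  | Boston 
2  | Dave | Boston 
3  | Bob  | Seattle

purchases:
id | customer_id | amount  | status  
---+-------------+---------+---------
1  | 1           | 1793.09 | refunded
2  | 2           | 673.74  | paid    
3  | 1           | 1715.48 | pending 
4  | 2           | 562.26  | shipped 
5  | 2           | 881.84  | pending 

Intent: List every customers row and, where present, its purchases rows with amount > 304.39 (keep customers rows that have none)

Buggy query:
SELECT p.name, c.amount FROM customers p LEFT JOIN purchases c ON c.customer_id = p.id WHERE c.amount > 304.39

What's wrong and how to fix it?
Bug: Filtering c.amount in WHERE discards the NULL rows produced by LEFT JOIN, turning it into an inner join

Fix: Move the right-table condition into the ON clause so unmatched parents are kept

Corrected query:
SELECT p.name, c.amount FROM customers p LEFT JOIN purchases c ON c.customer_id = p.id AND c.amount > 304.39

Result:
name | amount 
-----+--------
Eve  | 1715.48
Eve  | 1793.09
Dave | 562.26 
Dave | 673.74 
Dave | 881.84 
Bob  | NULL   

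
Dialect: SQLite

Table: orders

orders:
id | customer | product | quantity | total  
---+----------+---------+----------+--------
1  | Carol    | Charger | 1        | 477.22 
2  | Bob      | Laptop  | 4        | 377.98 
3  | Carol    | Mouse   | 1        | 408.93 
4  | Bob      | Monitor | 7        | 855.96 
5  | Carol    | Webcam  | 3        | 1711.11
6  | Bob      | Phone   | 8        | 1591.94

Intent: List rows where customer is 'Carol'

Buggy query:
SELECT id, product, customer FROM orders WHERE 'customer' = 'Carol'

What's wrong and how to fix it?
Bug: Single quotes denote string literals in SQL; the column name is being compared as a constant string

Fix: Remove the quotes around the column name (or use double quotes for an identifier)

Corrected query:
SELECT id, product, customer FROM orders WHERE customer = 'Carol'

Result:
id | product | customer
---+---------+---------
1  | Charger | Carol   
3  | Mouse   | Carol   
5  | Webcam  | Carol   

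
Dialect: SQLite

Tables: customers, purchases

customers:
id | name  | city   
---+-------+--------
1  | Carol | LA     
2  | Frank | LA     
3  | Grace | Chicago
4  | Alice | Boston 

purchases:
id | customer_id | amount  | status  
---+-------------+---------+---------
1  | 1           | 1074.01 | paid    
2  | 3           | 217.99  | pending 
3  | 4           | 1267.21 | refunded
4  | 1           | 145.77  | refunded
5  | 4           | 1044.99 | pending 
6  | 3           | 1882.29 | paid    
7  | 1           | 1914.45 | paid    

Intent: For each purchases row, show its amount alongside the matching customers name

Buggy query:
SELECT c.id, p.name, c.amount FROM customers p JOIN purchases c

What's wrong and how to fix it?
Bug: Missing join condition: each purchases row is matched to all customers rows instead of just its own

Fix: Add ON c.customer_id = p.id to the JOIN

Corrected query:
SELECT c.id, p.name, c.amount FROM customers p JOIN purchases c ON c.customer_id = p.id

Result:
id | name  | amount 
---+-------+--------
1  | Carol | 1074.01
2  | Grace | 217.99 
3  | Alice | 1267.21
4  | Carol | 145.77 
5  | Alice | 1044.99
6  | Grace | 1882.29
7  | Carol | 1914.45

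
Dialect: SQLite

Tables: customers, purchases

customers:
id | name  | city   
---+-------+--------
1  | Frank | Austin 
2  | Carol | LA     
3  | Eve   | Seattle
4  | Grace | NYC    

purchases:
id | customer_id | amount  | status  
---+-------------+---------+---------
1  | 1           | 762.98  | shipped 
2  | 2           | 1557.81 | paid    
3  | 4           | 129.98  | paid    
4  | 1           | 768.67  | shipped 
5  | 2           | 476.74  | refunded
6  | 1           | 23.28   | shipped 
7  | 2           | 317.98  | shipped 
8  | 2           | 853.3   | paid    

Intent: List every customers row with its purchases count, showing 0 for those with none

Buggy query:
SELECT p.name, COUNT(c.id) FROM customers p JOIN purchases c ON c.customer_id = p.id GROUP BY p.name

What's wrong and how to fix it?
Bug: An inner join excludes parents with zero children

Fix: Use LEFT JOIN so parents without children still appear (COUNT(c.id) gives 0)

Corrected query:
SELECT p.name, COUNT(c.id) FROM customers p LEFT JOIN purchases c ON c.customer_id = p.id GROUP BY p.name

Result:
name  | COUNT(c.id)
------+------------
Carol | 4          
Eve   | 0          
Frank | 3          
Grace | 1          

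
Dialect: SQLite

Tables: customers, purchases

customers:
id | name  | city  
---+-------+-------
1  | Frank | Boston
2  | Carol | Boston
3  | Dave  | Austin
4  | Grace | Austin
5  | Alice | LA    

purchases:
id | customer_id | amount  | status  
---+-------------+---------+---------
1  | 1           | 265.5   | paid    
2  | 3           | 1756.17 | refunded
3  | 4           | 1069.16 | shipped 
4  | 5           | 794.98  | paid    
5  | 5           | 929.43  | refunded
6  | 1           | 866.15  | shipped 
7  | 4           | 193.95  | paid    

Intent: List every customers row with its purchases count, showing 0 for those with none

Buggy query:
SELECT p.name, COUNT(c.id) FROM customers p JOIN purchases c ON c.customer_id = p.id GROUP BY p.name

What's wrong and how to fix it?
Bug: An inner join excludes parents with zero children

Fix: Switch to LEFT JOIN to retain unmatched parent rows

Corrected query:
SELECT p.name, COUNT(c.id) FROM customers p LEFT JOIN purchases c ON c.customer_id = p.id GROUP BY p.name

Result:
name  | COUNT(c.id)
------+------------
Alice | 2          
Carol | 0          
Dave  | 1          
Frank | 2          
Grace | 2          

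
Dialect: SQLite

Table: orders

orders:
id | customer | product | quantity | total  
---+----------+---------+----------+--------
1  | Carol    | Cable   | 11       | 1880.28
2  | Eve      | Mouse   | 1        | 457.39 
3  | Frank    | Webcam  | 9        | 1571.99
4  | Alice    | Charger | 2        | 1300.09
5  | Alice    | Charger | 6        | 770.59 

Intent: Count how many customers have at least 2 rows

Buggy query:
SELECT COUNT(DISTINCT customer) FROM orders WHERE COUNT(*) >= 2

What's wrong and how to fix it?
Bug: COUNT(*) cannot appear in WHERE; the per-group count doesn't exist yet

Fix: Use a subquery that GROUPs and filters with HAVING, then count its rows

Corrected query:
SELECT COUNT(*) FROM (SELECT customer FROM orders GROUP BY customer HAVING COUNT(*) >= 2)

Result:
COUNT(*)
--------
1       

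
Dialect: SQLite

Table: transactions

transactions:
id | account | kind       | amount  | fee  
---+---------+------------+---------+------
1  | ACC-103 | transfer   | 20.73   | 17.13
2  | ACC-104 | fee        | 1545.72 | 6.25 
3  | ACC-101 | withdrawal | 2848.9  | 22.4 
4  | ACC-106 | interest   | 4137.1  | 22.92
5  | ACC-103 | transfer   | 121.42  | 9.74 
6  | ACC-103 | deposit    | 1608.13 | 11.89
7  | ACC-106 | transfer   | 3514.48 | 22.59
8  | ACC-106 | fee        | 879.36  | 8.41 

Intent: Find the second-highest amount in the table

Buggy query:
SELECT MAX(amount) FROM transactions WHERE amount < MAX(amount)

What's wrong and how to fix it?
Bug: The inner MAX is an aggregate inside WHERE, which is not allowed

Fix: Compute the overall MAX in a subquery, then take MAX of rows below it

Corrected query:
SELECT MAX(amount) FROM transactions WHERE amount < (SELECT MAX(amount) FROM transactions)

Result:
MAX(amount)
-----------
3514.48    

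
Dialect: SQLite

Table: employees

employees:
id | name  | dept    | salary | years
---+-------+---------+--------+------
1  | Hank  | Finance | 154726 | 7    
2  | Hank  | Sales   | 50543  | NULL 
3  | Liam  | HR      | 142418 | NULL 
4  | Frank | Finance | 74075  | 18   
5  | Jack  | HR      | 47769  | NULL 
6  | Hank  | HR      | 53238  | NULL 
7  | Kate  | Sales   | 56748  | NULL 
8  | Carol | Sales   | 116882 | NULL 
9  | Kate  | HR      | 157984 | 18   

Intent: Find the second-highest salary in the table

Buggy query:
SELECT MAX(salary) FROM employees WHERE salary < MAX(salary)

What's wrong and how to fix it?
Bug: MAX(salary) on the right of the comparison is an aggregate-in-WHERE error

Fix: Compute the overall MAX in a subquery, then take MAX of rows below it

Corrected query:
SELECT MAX(salary) FROM employees WHERE salary < (SELECT MAX(salary) FROM employees)

Result:
MAX(salary)
-----------
154726     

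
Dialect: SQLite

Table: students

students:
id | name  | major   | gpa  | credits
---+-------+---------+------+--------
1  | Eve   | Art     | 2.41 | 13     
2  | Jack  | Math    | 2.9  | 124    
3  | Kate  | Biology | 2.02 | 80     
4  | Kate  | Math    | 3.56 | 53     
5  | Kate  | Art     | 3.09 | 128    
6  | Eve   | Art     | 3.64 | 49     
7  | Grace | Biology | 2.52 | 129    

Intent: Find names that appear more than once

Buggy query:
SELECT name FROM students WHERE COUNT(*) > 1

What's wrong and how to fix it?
Bug: COUNT(*) is an aggregate and cannot be used in WHERE

Fix: Group first, then use HAVING for the count condition

Corrected query:
SELECT name FROM students GROUP BY name HAVING COUNT(*) > 1

Result:
name
----
Eve 
Kate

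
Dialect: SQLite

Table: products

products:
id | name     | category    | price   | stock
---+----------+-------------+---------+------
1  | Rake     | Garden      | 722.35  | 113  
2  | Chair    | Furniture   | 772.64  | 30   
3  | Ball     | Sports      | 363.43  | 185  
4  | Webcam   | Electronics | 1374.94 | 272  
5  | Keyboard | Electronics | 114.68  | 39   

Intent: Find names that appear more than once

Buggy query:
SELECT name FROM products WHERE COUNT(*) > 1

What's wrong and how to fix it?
Bug: COUNT(*) is an aggregate and cannot be used in WHERE

Fix: GROUP BY name, then filter groups with HAVING COUNT(*) > 1

Corrected query:
SELECT name FROM products GROUP BY name HAVING COUNT(*) > 1

Result:
(no rows)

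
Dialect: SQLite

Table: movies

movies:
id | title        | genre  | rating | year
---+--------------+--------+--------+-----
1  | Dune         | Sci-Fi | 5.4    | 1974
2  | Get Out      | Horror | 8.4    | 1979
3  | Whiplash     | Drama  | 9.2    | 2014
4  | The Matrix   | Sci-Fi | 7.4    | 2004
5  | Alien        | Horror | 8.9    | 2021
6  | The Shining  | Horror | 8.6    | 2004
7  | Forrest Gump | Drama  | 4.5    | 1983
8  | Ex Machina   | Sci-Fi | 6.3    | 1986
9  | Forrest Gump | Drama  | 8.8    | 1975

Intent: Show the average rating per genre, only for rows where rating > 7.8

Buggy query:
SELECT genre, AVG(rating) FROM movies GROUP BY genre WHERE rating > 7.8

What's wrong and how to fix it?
Bug: Row-level WHERE must come before GROUP BY in the clause order

Fix: Place WHERE between FROM and GROUP BY

Corrected query:
SELECT genre, AVG(rating) FROM movies WHERE rating > 7.8 GROUP BY genre

Result:
genre  | AVG(rating)
-------+------------
Drama  | 9          
Horror | 8.633333   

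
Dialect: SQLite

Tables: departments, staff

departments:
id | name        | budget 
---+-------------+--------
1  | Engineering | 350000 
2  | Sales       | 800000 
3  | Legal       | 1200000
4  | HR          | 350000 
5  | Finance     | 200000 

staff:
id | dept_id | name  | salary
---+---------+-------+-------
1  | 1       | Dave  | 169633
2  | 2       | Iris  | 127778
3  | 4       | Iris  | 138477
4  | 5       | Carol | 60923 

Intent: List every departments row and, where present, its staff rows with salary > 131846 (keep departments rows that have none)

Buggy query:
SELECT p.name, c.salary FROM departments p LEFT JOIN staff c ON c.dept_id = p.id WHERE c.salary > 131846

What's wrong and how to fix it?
Bug: Filtering c.salary in WHERE discards the NULL rows produced by LEFT JOIN, turning it into an inner join

Fix: Put 'c.salary > 131846' in the JOIN's ON clause instead of WHERE

Corrected query:
SELECT p.name, c.salary FROM departments p LEFT JOIN staff c ON c.dept_id = p.id AND c.salary > 131846

Result:
name        | salary
------------+-------
Engineering | 169633
Sales       | NULL  
Legal       | NULL  
HR          | 138477
Finance     | NULL  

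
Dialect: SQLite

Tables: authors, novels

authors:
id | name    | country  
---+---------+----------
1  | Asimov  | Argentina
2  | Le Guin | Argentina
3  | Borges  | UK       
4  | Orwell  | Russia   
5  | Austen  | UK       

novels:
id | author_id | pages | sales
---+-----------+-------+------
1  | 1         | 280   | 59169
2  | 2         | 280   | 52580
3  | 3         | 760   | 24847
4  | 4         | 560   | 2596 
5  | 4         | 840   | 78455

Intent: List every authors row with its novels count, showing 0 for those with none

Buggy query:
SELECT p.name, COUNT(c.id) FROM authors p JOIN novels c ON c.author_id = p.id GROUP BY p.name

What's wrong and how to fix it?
Bug: INNER JOIN drops authors rows that have no matching novels rows

Fix: Switch to LEFT JOIN to retain unmatched parent rows

Corrected query:
SELECT p.name, COUNT(c.id) FROM authors p LEFT JOIN novels c ON c.author_id = p.id GROUP BY p.name

Result:
name    | COUNT(c.id)
--------+------------
Asimov  | 1          
Austen  | 0          
Borges  | 1          
Le Guin | 1          
Orwell  | 2          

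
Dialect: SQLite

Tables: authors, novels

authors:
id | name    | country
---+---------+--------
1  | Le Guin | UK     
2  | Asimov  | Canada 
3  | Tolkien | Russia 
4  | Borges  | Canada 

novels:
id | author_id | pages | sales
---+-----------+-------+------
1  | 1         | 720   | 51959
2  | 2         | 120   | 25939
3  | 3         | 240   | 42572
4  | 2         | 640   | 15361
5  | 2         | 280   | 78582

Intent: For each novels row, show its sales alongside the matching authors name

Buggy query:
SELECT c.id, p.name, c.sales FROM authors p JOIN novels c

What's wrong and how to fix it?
Bug: Missing join condition: each novels row is matched to all authors rows instead of just its own

Fix: Specify the join condition linking the foreign key to the parent id

Corrected query:
SELECT c.id, p.name, c.sales FROM authors p JOIN novels c ON c.author_id = p.id

Result:
id | name    | sales
---+---------+------
1  | Le Guin | 51959
2  | Asimov  | 25939
3  | Tolkien | 42572
4  | Asimov  | 15361
5  | Asimov  | 78582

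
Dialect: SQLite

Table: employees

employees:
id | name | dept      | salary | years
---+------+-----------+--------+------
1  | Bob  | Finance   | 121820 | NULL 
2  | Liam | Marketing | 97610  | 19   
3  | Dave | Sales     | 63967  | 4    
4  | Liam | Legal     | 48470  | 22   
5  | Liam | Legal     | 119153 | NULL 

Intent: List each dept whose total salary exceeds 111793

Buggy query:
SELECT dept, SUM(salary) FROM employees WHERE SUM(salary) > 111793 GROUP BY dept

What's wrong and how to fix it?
Bug: WHERE runs before GROUP BY, so aggregates aren't available there

Fix: Use HAVING (which filters groups after aggregation) instead of WHERE

Corrected query:
SELECT dept, SUM(salary) FROM employees GROUP BY dept HAVING SUM(salary) > 111793

Result:
dept    | SUM(salary)
--------+------------
Finance | 121820     
Legal   | 167623     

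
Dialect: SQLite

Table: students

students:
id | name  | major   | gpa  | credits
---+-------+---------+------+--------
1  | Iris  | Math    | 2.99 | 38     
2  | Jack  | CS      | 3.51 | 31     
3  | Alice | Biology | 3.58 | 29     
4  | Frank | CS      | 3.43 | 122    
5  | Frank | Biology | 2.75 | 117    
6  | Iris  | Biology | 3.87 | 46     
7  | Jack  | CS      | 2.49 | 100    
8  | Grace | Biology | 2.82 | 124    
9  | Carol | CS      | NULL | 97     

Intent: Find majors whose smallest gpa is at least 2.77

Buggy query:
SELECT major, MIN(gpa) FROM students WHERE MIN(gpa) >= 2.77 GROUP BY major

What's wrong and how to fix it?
Bug: MIN() in WHERE is a misuse of aggregate

Fix: Use HAVING for the per-group MIN condition

Corrected query:
SELECT major, MIN(gpa) FROM students GROUP BY major HAVING MIN(gpa) >= 2.77

Result:
major | MIN(gpa)
------+---------
Math  | 2.99    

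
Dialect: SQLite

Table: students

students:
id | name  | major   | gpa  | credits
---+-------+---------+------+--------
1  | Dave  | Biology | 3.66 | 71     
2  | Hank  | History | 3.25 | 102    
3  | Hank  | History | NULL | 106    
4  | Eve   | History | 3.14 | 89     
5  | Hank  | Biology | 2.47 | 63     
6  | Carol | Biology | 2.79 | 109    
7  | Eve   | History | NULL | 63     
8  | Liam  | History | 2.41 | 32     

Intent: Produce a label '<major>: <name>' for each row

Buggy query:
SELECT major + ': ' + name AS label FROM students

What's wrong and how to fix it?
Bug: SQLite uses || for string concatenation; + coerces text to numbers (yielding 0)

Fix: Use the || operator for string concatenation

Corrected query:
SELECT major || ': ' || name AS label FROM students

Result:
label         
--------------
Biology: Dave 
History: Hank 
History: Hank 
History: Eve  
Biology: Hank 
Biology: Carol
History: Eve  
History: Liam 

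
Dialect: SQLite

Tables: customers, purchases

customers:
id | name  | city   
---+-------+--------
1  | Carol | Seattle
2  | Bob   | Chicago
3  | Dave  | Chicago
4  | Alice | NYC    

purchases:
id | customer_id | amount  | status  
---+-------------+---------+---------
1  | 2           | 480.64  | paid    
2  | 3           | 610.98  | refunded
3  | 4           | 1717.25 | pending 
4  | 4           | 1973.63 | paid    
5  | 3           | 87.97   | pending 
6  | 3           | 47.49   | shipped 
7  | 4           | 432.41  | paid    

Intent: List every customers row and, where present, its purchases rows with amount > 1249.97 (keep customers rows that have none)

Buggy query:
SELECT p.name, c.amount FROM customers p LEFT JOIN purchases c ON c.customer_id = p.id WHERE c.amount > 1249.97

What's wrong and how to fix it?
Bug: Filtering c.amount in WHERE discards the NULL rows produced by LEFT JOIN, turning it into an inner join

Fix: Put 'c.amount > 1249.97' in the JOIN's ON clause instead of WHERE

Corrected query:
SELECT p.name, c.amount FROM customers p LEFT JOIN purchases c ON c.customer_id = p.id AND c.amount > 1249.97

Result:
name  | amount 
------+--------
Carol | NULL   
Bob   | NULL   
Dave  | NULL   
Alice | 1717.25
Alice | 1973.63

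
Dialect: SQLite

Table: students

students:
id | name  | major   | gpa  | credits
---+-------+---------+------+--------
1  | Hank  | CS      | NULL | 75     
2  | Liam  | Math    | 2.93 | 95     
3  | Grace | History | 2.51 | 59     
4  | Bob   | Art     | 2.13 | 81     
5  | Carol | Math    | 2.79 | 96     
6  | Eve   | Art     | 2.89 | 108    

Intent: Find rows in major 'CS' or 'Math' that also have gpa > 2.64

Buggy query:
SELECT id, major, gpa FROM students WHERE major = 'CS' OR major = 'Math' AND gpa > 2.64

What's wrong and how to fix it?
Bug: Without parentheses, AND is evaluated before OR, so the gpa filter only applies to the 'Math' branch

Fix: Add parentheses around the OR so the AND applies to both alternatives

Corrected query:
SELECT id, major, gpa FROM students WHERE (major = 'CS' OR major = 'Math') AND gpa > 2.64

Result:
id | major | gpa 
---+-------+-----
2  | Math  | 2.93
5  | Math  | 2.79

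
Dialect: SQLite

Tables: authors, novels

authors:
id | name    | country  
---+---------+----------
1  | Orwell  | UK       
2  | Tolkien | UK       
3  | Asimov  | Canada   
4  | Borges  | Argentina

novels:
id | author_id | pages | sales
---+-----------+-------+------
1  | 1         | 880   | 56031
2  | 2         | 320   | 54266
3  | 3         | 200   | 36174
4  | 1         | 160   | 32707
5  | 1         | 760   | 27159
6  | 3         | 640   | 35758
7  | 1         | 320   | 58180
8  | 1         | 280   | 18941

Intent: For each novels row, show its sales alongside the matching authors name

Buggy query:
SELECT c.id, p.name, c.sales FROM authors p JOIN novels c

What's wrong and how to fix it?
Bug: Missing join condition: each novels row is matched to all authors rows instead of just its own

Fix: Specify the join condition linking the foreign key to the parent id

Corrected query:
SELECT c.id, p.name, c.sales FROM authors p JOIN novels c ON c.author_id = p.id

Result:
id | name    | sales
---+---------+------
1  | Orwell  | 56031
2  | Tolkien | 54266
3  | Asimov  | 36174
4  | Orwell  | 32707
5  | Orwell  | 27159
6  | Asimov  | 35758
7  | Orwell  | 58180
8  | Orwell  | 18941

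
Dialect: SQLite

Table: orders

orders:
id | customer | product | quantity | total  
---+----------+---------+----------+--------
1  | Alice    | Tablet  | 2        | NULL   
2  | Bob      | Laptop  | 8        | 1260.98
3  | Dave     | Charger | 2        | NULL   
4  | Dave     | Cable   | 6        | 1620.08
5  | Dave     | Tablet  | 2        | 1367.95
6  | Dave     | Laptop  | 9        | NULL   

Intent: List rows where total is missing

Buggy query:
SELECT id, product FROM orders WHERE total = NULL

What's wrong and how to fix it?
Bug: Comparing to NULL with '=' never matches; NULL = NULL is unknown, not true

Fix: Use IS NULL to test for NULL

Corrected query:
SELECT id, product FROM orders WHERE total IS NULL

Result:
id | product
---+--------
1  | Tablet 
3  | Charger
6  | Laptop 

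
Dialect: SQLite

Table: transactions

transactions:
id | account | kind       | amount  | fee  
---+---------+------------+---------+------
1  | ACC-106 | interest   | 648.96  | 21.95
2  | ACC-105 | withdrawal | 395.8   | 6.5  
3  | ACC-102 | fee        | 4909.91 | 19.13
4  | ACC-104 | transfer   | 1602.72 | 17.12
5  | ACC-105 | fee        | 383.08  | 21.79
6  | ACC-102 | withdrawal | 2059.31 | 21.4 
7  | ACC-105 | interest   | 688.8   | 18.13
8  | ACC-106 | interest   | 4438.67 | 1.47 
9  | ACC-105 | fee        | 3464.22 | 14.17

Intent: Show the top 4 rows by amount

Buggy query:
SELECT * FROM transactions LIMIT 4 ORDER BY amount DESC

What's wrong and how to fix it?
Bug: ORDER BY cannot follow LIMIT; LIMIT is the final clause

Fix: Sort with ORDER BY, then apply LIMIT

Corrected query:
SELECT * FROM transactions ORDER BY amount DESC LIMIT 4

Result:
id | account | kind       | amount  | fee  
---+---------+------------+---------+------
3  | ACC-102 | fee        | 4909.91 | 19.13
8  | ACC-106 | interest   | 4438.67 | 1.47 
9  | ACC-105 | fee        | 3464.22 | 14.17
6  | ACC-102 | withdrawal | 2059.31 | 21.4 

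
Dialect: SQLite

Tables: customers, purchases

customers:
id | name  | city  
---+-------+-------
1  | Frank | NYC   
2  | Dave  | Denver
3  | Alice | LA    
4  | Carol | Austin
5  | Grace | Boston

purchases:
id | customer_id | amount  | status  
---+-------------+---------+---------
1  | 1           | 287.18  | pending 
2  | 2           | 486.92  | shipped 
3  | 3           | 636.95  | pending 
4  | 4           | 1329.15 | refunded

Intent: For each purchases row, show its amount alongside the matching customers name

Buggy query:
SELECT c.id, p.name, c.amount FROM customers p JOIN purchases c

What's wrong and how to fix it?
Bug: JOIN with no ON clause produces a cartesian product; every purchases row pairs with every customers row

Fix: Add ON c.customer_id = p.id to the JOIN

Corrected query:
SELECT c.id, p.name, c.amount FROM customers p JOIN purchases c ON c.customer_id = p.id

Result:
id | name  | amount 
---+-------+--------
1  | Frank | 287.18 
2  | Dave  | 486.92 
3  | Alice | 636.95 
4  | Carol | 1329.15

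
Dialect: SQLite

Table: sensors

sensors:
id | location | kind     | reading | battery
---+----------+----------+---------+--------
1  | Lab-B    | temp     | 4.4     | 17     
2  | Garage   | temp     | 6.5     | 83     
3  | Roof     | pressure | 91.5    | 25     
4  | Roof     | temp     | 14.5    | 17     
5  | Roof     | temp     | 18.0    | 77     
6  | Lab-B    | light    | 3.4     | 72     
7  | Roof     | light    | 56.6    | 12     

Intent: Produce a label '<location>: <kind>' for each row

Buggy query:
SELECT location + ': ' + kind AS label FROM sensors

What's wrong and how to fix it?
Bug: '+' is numeric addition; on text columns SQLite converts them to 0 instead of concatenating

Fix: Use the || operator for string concatenation

Corrected query:
SELECT location || ': ' || kind AS label FROM sensors

Result:
label         
--------------
Lab-B: temp   
Garage: temp  
Roof: pressure
Roof: temp    
Roof: temp    
Lab-B: light  
Roof: light   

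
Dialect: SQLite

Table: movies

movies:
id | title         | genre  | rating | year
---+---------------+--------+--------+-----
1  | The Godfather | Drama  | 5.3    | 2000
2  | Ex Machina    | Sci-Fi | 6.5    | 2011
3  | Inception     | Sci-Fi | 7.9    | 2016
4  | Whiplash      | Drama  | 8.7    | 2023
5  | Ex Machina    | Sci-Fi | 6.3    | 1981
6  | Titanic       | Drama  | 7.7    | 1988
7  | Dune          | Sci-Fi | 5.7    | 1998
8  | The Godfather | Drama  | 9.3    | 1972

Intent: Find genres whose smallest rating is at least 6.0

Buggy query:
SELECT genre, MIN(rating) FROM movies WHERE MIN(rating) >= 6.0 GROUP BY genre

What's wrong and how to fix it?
Bug: Aggregates like MIN are computed per group after WHERE runs

Fix: Replace WHERE with HAVING after the GROUP BY

Corrected query:
SELECT genre, MIN(rating) FROM movies GROUP BY genre HAVING MIN(rating) >= 6.0

Result:
(no rows)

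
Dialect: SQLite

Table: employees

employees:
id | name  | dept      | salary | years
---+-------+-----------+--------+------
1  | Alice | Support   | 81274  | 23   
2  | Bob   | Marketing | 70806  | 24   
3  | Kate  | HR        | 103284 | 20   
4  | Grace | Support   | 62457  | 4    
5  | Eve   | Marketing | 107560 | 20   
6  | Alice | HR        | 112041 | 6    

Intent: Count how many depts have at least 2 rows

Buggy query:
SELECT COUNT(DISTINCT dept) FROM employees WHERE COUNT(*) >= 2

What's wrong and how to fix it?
Bug: COUNT(*) cannot appear in WHERE; the per-group count doesn't exist yet

Fix: Group first with HAVING COUNT(*) >= 2, then COUNT the resulting groups

Corrected query:
SELECT COUNT(*) FROM (SELECT dept FROM employees GROUP BY dept HAVING COUNT(*) >= 2)

Result:
COUNT(*)
--------
3       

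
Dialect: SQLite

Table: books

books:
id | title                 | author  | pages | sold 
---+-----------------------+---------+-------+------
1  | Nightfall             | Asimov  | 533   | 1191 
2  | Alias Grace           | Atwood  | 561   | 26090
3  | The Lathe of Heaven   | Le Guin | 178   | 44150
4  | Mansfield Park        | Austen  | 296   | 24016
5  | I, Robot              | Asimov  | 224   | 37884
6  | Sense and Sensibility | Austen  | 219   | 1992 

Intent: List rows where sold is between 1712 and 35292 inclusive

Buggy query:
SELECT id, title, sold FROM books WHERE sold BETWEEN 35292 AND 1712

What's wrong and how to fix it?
Bug: The bounds are reversed; BETWEEN a AND b requires a <= b to match anything

Fix: Swap the bounds so the smaller value comes first

Corrected query:
SELECT id, title, sold FROM books WHERE sold BETWEEN 1712 AND 35292

Result:
id | title                 | sold 
---+-----------------------+------
2  | Alias Grace           | 26090
4  | Mansfield Park        | 24016
6  | Sense and Sensibility | 1992 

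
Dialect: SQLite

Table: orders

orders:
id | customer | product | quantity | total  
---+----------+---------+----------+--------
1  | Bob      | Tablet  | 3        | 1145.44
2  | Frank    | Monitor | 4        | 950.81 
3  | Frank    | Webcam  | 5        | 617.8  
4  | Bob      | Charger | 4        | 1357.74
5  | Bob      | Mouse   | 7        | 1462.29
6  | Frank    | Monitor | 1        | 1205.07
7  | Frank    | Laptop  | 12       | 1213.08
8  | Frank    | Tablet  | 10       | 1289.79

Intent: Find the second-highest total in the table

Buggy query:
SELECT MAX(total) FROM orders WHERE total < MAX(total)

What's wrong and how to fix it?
Bug: The inner MAX is an aggregate inside WHERE, which is not allowed

Fix: Compute the overall MAX in a subquery, then take MAX of rows below it

Corrected query:
SELECT MAX(total) FROM orders WHERE total < (SELECT MAX(total) FROM orders)

Result:
MAX(total)
----------
1357.74   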